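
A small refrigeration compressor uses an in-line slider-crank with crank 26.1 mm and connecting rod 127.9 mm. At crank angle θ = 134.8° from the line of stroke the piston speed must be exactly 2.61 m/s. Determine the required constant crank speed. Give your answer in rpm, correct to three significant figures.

For an in-line slider-crank, |v_piston| = rω|sinθ|·[1 + r cosθ/√(L² − r² sin²θ)].
With r = 0.0261 m, L = 0.1279 m, θ = 134.8°: the bracketed kinematic factor |dx/dθ| = 0.015828 m.
ω = v/|dx/dθ| = 2.61/0.015828 = 164.89 rad/s.
N = 60ω/(2π) = 1574.6 rpm.

1570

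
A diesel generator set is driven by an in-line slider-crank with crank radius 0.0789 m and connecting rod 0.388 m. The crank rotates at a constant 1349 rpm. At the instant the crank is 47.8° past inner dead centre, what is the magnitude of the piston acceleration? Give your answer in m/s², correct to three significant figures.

ω = 2π·1349/60 = 141.3 rad/s
x(θ) = r cosθ + √(L² − r² sin²θ); with ω constant, a = ω²·d²x/dθ².
d²x/dθ² = −r cosθ − r²(cos2θ)/√u − r⁴ sin²2θ/(4u^{3/2}),  u = L² − r² sin²θ = 0.147128 m².
Substituting r = 0.0789 m, L = 0.388 m, θ = 47.8°: d²x/dθ² = -0.051585 m.
a = ω²·d²x/dθ² = (141.3)²·(-0.051585) = -1029.4 m/s²;  |a| = 1029.4 m/s².

1030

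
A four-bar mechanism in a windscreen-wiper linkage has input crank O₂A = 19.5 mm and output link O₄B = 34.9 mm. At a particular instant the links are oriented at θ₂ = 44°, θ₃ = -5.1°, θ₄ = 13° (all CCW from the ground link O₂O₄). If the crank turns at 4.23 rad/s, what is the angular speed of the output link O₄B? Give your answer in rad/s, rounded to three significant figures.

ω₂ = 4.23 rad/s
Differentiating the loop-closure r₂e^{iθ₂}+r₃e^{iθ₃}=r₁+r₄e^{iθ₄} gives r₂ω₂e^{iθ₂}+r₃ω₃e^{iθ₃}=r₄ω₄e^{iθ₄}.
Eliminating the other unknown: ω₄ = r₂ω₂ sin(θ₂−θ₃) / [r₄ sin(θ₄−θ₃)].
Numerator sine = +0.75585; denominator sine = +0.31068.
Result = 0.0195·4.23·(+0.75585) / (0.0349·(+0.31068)) = +5.7501 rad/s; magnitude 5.7501 rad/s.

5.75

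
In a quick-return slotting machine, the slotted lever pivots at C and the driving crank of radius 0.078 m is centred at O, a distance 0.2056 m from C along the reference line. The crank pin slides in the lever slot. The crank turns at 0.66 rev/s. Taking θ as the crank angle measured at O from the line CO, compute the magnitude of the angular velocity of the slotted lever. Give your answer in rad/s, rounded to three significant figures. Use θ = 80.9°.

0.669

ω = 4.147 rad/s (from 0.66 rev/s).
Crank pin A relative to C: A = (d + r cosθ, r sinθ); lever angle φ = atan2(r sinθ, d + r cosθ).
Differentiating tanφ: φ̇ = rω(d cosθ + r)/(d² + r² + 2dr cosθ).
d² + r² + 2dr cosθ = |CA|² = 0.0534281 m²;  d cosθ + r = +0.11052 m.
|ω_lever| = |0.078·4.147·+0.11052| / 0.0534281 = 0.66908 rad/s.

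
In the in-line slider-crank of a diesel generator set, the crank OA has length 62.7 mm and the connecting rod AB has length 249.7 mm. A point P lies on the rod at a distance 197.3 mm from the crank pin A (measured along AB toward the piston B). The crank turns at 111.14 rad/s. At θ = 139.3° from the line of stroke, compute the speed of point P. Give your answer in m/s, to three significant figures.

4.01

ω = 111.1 rad/s.  Crank-pin speed |V_A| = rω = 6.9685 m/s, perpendicular to OA.
Rod angle: sinφ = −(r/L) sinθ ⇒ φ = -9.424°; ω_rod = −rω cosθ/√(L²−r²sin²θ) = +21.447 rad/s.
V_P = V_A + ω_rod × AP, with AP = 0.1973 m along the rod.
Components: V_Px = −rω sinθ − a·ω_rod·sinφ = -3.8513 m/s;  V_Py = rω cosθ + a·ω_rod·cosφ = -1.1087 m/s.
|V_P| = √(V_Px² + V_Py²) = 4.0077 m/s.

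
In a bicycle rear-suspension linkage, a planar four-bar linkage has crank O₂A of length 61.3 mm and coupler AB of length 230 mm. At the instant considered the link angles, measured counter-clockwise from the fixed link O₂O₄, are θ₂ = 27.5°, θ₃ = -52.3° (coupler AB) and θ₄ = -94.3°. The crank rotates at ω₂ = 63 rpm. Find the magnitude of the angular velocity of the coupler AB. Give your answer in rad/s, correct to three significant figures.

2.23

ω₂ = 6.597 rad/s (from 63 rpm).
Differentiating the loop-closure r₂e^{iθ₂}+r₃e^{iθ₃}=r₁+r₄e^{iθ₄} gives r₂ω₂e^{iθ₂}+r₃ω₃e^{iθ₃}=r₄ω₄e^{iθ₄}.
Eliminating the other unknown: ω₃ = r₂ω₂ sin(θ₄−θ₂) / [r₃ sin(θ₃−θ₄)].
Numerator sine = -0.84989; denominator sine = +0.66913.
Result = 0.0613·6.597·(-0.84989) / (0.23·(+0.66913)) = -2.2333 rad/s; magnitude 2.2333 rad/s.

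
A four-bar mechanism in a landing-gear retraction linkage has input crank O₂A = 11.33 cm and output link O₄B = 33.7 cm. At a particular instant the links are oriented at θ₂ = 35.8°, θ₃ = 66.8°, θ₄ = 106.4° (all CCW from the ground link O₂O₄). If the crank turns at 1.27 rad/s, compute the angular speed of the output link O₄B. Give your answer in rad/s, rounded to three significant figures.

0.345

ω₂ = 1.27 rad/s
Differentiating the loop-closure r₂e^{iθ₂}+r₃e^{iθ₃}=r₁+r₄e^{iθ₄} gives r₂ω₂e^{iθ₂}+r₃ω₃e^{iθ₃}=r₄ω₄e^{iθ₄}.
Eliminating the other unknown: ω₄ = r₂ω₂ sin(θ₂−θ₃) / [r₄ sin(θ₄−θ₃)].
Numerator sine = -0.51504; denominator sine = +0.63742.
Result = 0.1133·1.27·(-0.51504) / (0.337·(+0.63742)) = -0.345 rad/s; magnitude 0.345 rad/s.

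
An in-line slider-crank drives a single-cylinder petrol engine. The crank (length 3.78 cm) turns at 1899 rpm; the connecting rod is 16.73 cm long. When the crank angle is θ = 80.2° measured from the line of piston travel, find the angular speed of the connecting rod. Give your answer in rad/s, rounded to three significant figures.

7.84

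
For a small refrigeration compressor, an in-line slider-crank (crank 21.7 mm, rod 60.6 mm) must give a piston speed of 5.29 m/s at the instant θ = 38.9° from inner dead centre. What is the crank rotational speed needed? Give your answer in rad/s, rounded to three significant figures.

302

For an in-line slider-crank, |v_piston| = rω|sinθ|·[1 + r cosθ/√(L² − r² sin²θ)].
With r = 0.0217 m, L = 0.0606 m, θ = 38.9°: the bracketed kinematic factor |dx/dθ| = 0.017524 m.
ω = v/|dx/dθ| = 5.29/0.017524 = 301.87 rad/s.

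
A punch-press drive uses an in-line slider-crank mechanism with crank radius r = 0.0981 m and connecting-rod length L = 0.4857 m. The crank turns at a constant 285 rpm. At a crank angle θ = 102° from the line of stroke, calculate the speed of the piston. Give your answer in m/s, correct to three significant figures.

2.74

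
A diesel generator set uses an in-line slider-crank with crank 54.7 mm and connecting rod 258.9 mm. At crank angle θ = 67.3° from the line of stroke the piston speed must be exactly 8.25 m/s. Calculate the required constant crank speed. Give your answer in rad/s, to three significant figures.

151

For an in-line slider-crank, |v_piston| = rω|sinθ|·[1 + r cosθ/√(L² − r² sin²θ)].
With r = 0.0547 m, L = 0.2589 m, θ = 67.3°: the bracketed kinematic factor |dx/dθ| = 0.054658 m.
ω = v/|dx/dθ| = 8.25/0.054658 = 150.94 rad/s.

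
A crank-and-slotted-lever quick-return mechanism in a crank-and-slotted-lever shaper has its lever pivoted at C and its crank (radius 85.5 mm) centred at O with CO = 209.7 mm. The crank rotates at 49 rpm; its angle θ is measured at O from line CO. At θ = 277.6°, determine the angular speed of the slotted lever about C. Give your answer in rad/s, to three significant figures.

ω = 5.131 rad/s (from 49 rpm).
Crank pin A relative to C: A = (d + r cosθ, r sinθ); lever angle φ = atan2(r sinθ, d + r cosθ).
Differentiating tanφ: φ̇ = rω(d cosθ + r)/(d² + r² + 2dr cosθ).
d² + r² + 2dr cosθ = |CA|² = 0.0560269 m²;  d cosθ + r = +0.11323 m.
|ω_lever| = |0.0855·5.131·+0.11323| / 0.0560269 = 0.88669 rad/s.

0.887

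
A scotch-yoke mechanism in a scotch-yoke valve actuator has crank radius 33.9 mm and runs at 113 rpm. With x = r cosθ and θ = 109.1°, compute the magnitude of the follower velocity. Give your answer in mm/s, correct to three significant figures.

ω = 11.83 rad/s (from 113 rpm).
x = r cosθ ⇒ ẋ = −rω sinθ.
|v| = rω|sinθ| = 0.0339·11.83·|sin 109.1°| = 0.37907 m/s = 379.07 mm/s.

379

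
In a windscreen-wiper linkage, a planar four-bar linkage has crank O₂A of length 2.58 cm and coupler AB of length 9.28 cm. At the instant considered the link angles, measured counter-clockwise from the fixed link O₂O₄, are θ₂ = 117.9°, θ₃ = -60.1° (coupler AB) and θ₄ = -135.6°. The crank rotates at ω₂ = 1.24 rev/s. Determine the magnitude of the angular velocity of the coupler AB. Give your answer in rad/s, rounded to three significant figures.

2.15

ω₂ = 7.791 rad/s (from 1.24 rev/s).
Differentiating the loop-closure r₂e^{iθ₂}+r₃e^{iθ₃}=r₁+r₄e^{iθ₄} gives r₂ω₂e^{iθ₂}+r₃ω₃e^{iθ₃}=r₄ω₄e^{iθ₄}.
Eliminating the other unknown: ω₃ = r₂ω₂ sin(θ₄−θ₂) / [r₃ sin(θ₃−θ₄)].
Numerator sine = +0.95882; denominator sine = +0.96815.
Result = 0.0258·7.791·(+0.95882) / (0.0928·(+0.96815)) = +2.1452 rad/s; magnitude 2.1452 rad/s.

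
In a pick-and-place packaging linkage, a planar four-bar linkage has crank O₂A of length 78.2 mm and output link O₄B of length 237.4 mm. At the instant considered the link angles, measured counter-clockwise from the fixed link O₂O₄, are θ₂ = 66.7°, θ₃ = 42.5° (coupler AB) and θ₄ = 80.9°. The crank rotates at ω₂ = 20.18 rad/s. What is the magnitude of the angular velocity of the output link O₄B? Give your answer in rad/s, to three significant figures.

4.39

ω₂ = 20.18 rad/s
Differentiating the loop-closure r₂e^{iθ₂}+r₃e^{iθ₃}=r₁+r₄e^{iθ₄} gives r₂ω₂e^{iθ₂}+r₃ω₃e^{iθ₃}=r₄ω₄e^{iθ₄}.
Eliminating the other unknown: ω₄ = r₂ω₂ sin(θ₂−θ₃) / [r₄ sin(θ₄−θ₃)].
Numerator sine = +0.40992; denominator sine = +0.62115.
Result = 0.0782·20.18·(+0.40992) / (0.2374·(+0.62115)) = +4.3869 rad/s; magnitude 4.3869 rad/s.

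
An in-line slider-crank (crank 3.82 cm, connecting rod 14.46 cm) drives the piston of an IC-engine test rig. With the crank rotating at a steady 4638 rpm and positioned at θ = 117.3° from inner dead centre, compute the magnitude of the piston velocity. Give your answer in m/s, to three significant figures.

14.4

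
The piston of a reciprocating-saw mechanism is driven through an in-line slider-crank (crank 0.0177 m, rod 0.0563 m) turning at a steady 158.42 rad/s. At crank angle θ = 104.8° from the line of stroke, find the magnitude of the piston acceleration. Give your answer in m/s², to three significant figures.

ω = 158.4 rad/s
x(θ) = r cosθ + √(L² − r² sin²θ); with ω constant, a = ω²·d²x/dθ².
d²x/dθ² = −r cosθ − r²(cos2θ)/√u − r⁴ sin²2θ/(4u^{3/2}),  u = L² − r² sin²θ = 0.00287684 m².
Substituting r = 0.0177 m, L = 0.0563 m, θ = 104.8°: d²x/dθ² = +0.0095613 m.
a = ω²·d²x/dθ² = (158.4)²·(+0.0095613) = +239.96 m/s²;  |a| = 239.96 m/s².

240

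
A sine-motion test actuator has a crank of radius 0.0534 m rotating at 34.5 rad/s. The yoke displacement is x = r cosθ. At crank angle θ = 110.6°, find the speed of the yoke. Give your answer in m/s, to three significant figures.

ω = 34.5 rad/s
x = r cosθ ⇒ ẋ = −rω sinθ.
|v| = rω|sinθ| = 0.0534·34.5·|sin 110.6°| = 1.7245 m/s.

1.72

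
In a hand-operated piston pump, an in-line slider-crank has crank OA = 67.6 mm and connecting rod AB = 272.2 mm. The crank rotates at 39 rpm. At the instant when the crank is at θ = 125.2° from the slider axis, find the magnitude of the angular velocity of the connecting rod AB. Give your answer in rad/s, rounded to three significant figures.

ω = 4.084 rad/s (converted from 39 rpm).
The rod makes angle φ with the slider axis where L sinφ = r sinθ; differentiating, L cosφ·φ̇ = r ω cosθ.
L cosφ = √(L² − r² sin²θ) = 0.26654 m.
|ω_rod| = r ω |cosθ| / √(L² − r² sin²θ) = 0.0676·4.084·0.57643/0.26654 = 0.59708 rad/s.

0.597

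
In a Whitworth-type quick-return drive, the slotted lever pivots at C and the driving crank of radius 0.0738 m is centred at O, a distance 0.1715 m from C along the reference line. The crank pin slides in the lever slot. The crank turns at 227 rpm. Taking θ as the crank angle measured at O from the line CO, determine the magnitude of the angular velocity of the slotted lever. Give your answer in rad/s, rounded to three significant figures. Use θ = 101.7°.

2.30

ω = 23.77 rad/s (from 227 rpm).
Crank pin A relative to C: A = (d + r cosθ, r sinθ); lever angle φ = atan2(r sinθ, d + r cosθ).
Differentiating tanφ: φ̇ = rω(d cosθ + r)/(d² + r² + 2dr cosθ).
d² + r² + 2dr cosθ = |CA|² = 0.0297255 m²;  d cosθ + r = +0.039022 m.
|ω_lever| = |0.0738·23.77·+0.039022| / 0.0297255 = 2.303 rad/s.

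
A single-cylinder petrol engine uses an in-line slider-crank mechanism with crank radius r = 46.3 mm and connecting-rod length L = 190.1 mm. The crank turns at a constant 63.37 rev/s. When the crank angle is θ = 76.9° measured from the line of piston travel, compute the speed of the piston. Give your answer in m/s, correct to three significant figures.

19.0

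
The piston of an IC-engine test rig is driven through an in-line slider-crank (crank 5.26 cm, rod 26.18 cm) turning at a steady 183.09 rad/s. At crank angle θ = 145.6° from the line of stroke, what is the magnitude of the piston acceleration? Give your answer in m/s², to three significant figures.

1320

ω = 183.1 rad/s
x(θ) = r cosθ + √(L² − r² sin²θ); with ω constant, a = ω²·d²x/dθ².
d²x/dθ² = −r cosθ − r²(cos2θ)/√u − r⁴ sin²2θ/(4u^{3/2}),  u = L² − r² sin²θ = 0.0676561 m².
Substituting r = 0.0526 m, L = 0.2618 m, θ = 145.6°: d²x/dθ² = +0.03946 m.
a = ω²·d²x/dθ² = (183.1)²·(+0.03946) = +1322.8 m/s²;  |a| = 1322.8 m/s².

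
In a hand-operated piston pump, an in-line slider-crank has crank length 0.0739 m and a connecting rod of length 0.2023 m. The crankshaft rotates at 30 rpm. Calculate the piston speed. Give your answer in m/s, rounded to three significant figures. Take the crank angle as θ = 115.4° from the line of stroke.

0.175

ω = 2π·30/60 = 3.142 rad/s
For an in-line slider-crank, x = r cosθ + √(L² − r² sin²θ), so v = −rω sinθ·[1 + r cosθ/√(L² − r² sin²θ)].
With r = 0.0739 m, L = 0.2023 m, θ = 115.4°: √(L² − r² sin²θ) = 0.19097 m.
v = −0.0739·3.142·0.90334·[1 + 0.0739·-0.42894/0.19097] = -0.17491 m/s.
|v| = 0.17491 m/s.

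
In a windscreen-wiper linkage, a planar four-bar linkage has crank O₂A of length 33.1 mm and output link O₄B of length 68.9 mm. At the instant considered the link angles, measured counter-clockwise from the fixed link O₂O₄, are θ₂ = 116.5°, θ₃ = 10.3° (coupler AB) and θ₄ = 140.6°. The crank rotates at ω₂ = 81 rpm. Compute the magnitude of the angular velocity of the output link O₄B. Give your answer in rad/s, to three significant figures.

ω₂ = 8.482 rad/s (from 81 rpm).
Differentiating the loop-closure r₂e^{iθ₂}+r₃e^{iθ₃}=r₁+r₄e^{iθ₄} gives r₂ω₂e^{iθ₂}+r₃ω₃e^{iθ₃}=r₄ω₄e^{iθ₄}.
Eliminating the other unknown: ω₄ = r₂ω₂ sin(θ₂−θ₃) / [r₄ sin(θ₄−θ₃)].
Numerator sine = +0.96029; denominator sine = +0.76267.
Result = 0.0331·8.482·(+0.96029) / (0.0689·(+0.76267)) = +5.1309 rad/s; magnitude 5.1309 rad/s.

5.13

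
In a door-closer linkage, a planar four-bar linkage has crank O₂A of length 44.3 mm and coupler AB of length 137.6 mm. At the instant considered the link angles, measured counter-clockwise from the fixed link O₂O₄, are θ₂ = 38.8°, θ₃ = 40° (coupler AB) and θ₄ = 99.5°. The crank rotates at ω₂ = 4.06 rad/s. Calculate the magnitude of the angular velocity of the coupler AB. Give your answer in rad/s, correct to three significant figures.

ω₂ = 4.06 rad/s
Differentiating the loop-closure r₂e^{iθ₂}+r₃e^{iθ₃}=r₁+r₄e^{iθ₄} gives r₂ω₂e^{iθ₂}+r₃ω₃e^{iθ₃}=r₄ω₄e^{iθ₄}.
Eliminating the other unknown: ω₃ = r₂ω₂ sin(θ₄−θ₂) / [r₃ sin(θ₃−θ₄)].
Numerator sine = +0.87207; denominator sine = -0.86163.
Result = 0.0443·4.06·(+0.87207) / (0.1376·(-0.86163)) = -1.3229 rad/s; magnitude 1.3229 rad/s.

1.32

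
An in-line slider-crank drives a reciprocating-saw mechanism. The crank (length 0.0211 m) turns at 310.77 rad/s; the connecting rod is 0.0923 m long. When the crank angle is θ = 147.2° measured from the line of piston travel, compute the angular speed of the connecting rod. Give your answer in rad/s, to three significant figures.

ω = 310.8 rad/s
The rod makes angle φ with the slider axis where L sinφ = r sinθ; differentiating, L cosφ·φ̇ = r ω cosθ.
L cosφ = √(L² − r² sin²θ) = 0.09159 m.
|ω_rod| = r ω |cosθ| / √(L² − r² sin²θ) = 0.0211·310.8·0.84057/0.09159 = 60.179 rad/s.

60.2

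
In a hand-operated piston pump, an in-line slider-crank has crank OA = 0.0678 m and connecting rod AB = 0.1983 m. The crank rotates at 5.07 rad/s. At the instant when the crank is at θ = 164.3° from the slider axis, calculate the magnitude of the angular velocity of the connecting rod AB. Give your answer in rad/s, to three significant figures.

1.68

ω = 5.07 rad/s
The rod makes angle φ with the slider axis where L sinφ = r sinθ; differentiating, L cosφ·φ̇ = r ω cosθ.
L cosφ = √(L² − r² sin²θ) = 0.19745 m.
|ω_rod| = r ω |cosθ| / √(L² − r² sin²θ) = 0.0678·5.07·0.96269/0.19745 = 1.676 rad/s.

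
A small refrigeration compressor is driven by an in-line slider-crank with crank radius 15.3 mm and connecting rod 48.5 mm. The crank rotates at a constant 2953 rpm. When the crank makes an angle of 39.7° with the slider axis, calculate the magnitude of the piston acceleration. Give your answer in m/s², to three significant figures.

ω = 2π·2953/60 = 309.2 rad/s
x(θ) = r cosθ + √(L² − r² sin²θ); with ω constant, a = ω²·d²x/dθ².
d²x/dθ² = −r cosθ − r²(cos2θ)/√u − r⁴ sin²2θ/(4u^{3/2}),  u = L² − r² sin²θ = 0.00225674 m².
Substituting r = 0.0153 m, L = 0.0485 m, θ = 39.7°: d²x/dθ² = -0.012802 m.
a = ω²·d²x/dθ² = (309.2)²·(-0.012802) = -1224.2 m/s²;  |a| = 1224.2 m/s².

1220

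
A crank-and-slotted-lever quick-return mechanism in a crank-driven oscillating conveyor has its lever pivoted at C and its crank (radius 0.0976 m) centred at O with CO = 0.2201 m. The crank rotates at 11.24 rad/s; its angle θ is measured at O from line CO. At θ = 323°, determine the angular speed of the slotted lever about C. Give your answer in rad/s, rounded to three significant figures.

ω = 11.24 rad/s
Crank pin A relative to C: A = (d + r cosθ, r sinθ); lever angle φ = atan2(r sinθ, d + r cosθ).
Differentiating tanφ: φ̇ = rω(d cosθ + r)/(d² + r² + 2dr cosθ).
d² + r² + 2dr cosθ = |CA|² = 0.092282 m²;  d cosθ + r = +0.27338 m.
|ω_lever| = |0.0976·11.24·+0.27338| / 0.092282 = 3.2499 rad/s.

3.25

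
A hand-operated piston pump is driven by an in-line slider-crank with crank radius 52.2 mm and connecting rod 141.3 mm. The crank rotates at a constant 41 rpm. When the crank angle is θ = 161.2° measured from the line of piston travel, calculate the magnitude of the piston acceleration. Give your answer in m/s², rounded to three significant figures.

ω = 2π·41/60 = 4.294 rad/s
x(θ) = r cosθ + √(L² − r² sin²θ); with ω constant, a = ω²·d²x/dθ².
d²x/dθ² = −r cosθ − r²(cos2θ)/√u − r⁴ sin²2θ/(4u^{3/2}),  u = L² − r² sin²θ = 0.0196827 m².
Substituting r = 0.0522 m, L = 0.1413 m, θ = 161.2°: d²x/dθ² = +0.033777 m.
a = ω²·d²x/dθ² = (4.294)²·(+0.033777) = +0.62265 m/s²;  |a| = 0.62265 m/s².

0.623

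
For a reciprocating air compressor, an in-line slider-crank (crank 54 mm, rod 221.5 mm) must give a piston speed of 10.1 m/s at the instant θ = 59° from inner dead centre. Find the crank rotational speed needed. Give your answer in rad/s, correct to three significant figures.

For an in-line slider-crank, |v_piston| = rω|sinθ|·[1 + r cosθ/√(L² − r² sin²θ)].
With r = 0.054 m, L = 0.2215 m, θ = 59°: the bracketed kinematic factor |dx/dθ| = 0.05223 m.
ω = v/|dx/dθ| = 10.1/0.05223 = 193.37 rad/s.

193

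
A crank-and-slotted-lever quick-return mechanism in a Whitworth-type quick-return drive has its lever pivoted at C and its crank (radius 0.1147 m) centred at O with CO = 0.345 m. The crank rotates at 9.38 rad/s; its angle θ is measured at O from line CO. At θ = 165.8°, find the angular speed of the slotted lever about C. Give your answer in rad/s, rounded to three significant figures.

ω = 9.38 rad/s
Crank pin A relative to C: A = (d + r cosθ, r sinθ); lever angle φ = atan2(r sinθ, d + r cosθ).
Differentiating tanφ: φ̇ = rω(d cosθ + r)/(d² + r² + 2dr cosθ).
d² + r² + 2dr cosθ = |CA|² = 0.0554563 m²;  d cosθ + r = -0.21976 m.
|ω_lever| = |0.1147·9.38·-0.21976| / 0.0554563 = 4.2635 rad/s.

4.26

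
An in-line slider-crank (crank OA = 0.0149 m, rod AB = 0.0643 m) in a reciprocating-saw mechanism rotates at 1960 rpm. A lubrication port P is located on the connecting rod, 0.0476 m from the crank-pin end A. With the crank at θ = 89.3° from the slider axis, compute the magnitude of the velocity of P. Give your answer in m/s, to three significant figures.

ω = 205.3 rad/s.  Crank-pin speed |V_A| = rω = 3.0582 m/s, perpendicular to OA.
Rod angle: sinφ = −(r/L) sinθ ⇒ φ = -13.398°; ω_rod = −rω cosθ/√(L²−r²sin²θ) = -0.59732 rad/s.
V_P = V_A + ω_rod × AP, with AP = 0.0476 m along the rod.
Components: V_Px = −rω sinθ − a·ω_rod·sinφ = -3.0646 m/s;  V_Py = rω cosθ + a·ω_rod·cosφ = +0.0097038 m/s.
|V_P| = √(V_Px² + V_Py²) = 3.0646 m/s.

3.06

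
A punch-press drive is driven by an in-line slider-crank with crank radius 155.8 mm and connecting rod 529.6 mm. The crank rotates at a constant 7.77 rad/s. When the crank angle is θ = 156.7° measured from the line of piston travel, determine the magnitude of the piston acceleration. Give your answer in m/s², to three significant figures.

ω = 7.77 rad/s
x(θ) = r cosθ + √(L² − r² sin²θ); with ω constant, a = ω²·d²x/dθ².
d²x/dθ² = −r cosθ − r²(cos2θ)/√u − r⁴ sin²2θ/(4u^{3/2}),  u = L² − r² sin²θ = 0.276678 m².
Substituting r = 0.1558 m, L = 0.5296 m, θ = 156.7°: d²x/dθ² = +0.11085 m.
a = ω²·d²x/dθ² = (7.77)²·(+0.11085) = +6.6925 m/s²;  |a| = 6.6925 m/s².

6.69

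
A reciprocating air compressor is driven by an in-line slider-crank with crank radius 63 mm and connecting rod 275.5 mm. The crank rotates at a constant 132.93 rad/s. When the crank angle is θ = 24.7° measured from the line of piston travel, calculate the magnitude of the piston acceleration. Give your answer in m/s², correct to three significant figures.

ω = 132.9 rad/s
x(θ) = r cosθ + √(L² − r² sin²θ); with ω constant, a = ω²·d²x/dθ².
d²x/dθ² = −r cosθ − r²(cos2θ)/√u − r⁴ sin²2θ/(4u^{3/2}),  u = L² − r² sin²θ = 0.0752072 m².
Substituting r = 0.063 m, L = 0.2755 m, θ = 24.7°: d²x/dθ² = -0.066765 m.
a = ω²·d²x/dθ² = (132.9)²·(-0.066765) = -1179.8 m/s²;  |a| = 1179.8 m/s².

1180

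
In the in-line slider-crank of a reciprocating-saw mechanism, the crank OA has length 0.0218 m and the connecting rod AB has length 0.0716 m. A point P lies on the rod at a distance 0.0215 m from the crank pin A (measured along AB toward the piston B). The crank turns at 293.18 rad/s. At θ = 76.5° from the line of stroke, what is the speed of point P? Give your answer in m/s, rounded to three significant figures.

6.44

ω = 293.2 rad/s.  Crank-pin speed |V_A| = rω = 6.3913 m/s, perpendicular to OA.
Rod angle: sinφ = −(r/L) sinθ ⇒ φ = -17.221°; ω_rod = −rω cosθ/√(L²−r²sin²θ) = -21.816 rad/s.
V_P = V_A + ω_rod × AP, with AP = 0.0215 m along the rod.
Components: V_Px = −rω sinθ − a·ω_rod·sinφ = -6.3536 m/s;  V_Py = rω cosθ + a·ω_rod·cosφ = +1.044 m/s.
|V_P| = √(V_Px² + V_Py²) = 6.4388 m/s.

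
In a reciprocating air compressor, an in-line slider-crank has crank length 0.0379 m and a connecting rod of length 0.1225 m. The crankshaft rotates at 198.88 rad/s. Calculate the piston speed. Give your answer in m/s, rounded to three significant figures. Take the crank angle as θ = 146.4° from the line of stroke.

ω = 198.9 rad/s
For an in-line slider-crank, x = r cosθ + √(L² − r² sin²θ), so v = −rω sinθ·[1 + r cosθ/√(L² − r² sin²θ)].
With r = 0.0379 m, L = 0.1225 m, θ = 146.4°: √(L² − r² sin²θ) = 0.12069 m.
v = −0.0379·198.9·0.55339·[1 + 0.0379·-0.83292/0.12069] = -3.0802 m/s.
|v| = 3.0802 m/s.

3.08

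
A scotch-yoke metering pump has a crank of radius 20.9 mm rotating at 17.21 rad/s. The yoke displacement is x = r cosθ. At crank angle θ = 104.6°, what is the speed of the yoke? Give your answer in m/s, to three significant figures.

ω = 17.21 rad/s
x = r cosθ ⇒ ẋ = −rω sinθ.
|v| = rω|sinθ| = 0.0209·17.21·|sin 104.6°| = 0.34807 m/s.

0.348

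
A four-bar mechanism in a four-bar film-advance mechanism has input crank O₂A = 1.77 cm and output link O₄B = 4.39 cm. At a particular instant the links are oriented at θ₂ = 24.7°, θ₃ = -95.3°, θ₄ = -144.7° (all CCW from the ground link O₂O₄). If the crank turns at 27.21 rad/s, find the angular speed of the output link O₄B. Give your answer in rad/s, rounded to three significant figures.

ω₂ = 27.21 rad/s
Differentiating the loop-closure r₂e^{iθ₂}+r₃e^{iθ₃}=r₁+r₄e^{iθ₄} gives r₂ω₂e^{iθ₂}+r₃ω₃e^{iθ₃}=r₄ω₄e^{iθ₄}.
Eliminating the other unknown: ω₄ = r₂ω₂ sin(θ₂−θ₃) / [r₄ sin(θ₄−θ₃)].
Numerator sine = +0.86603; denominator sine = -0.75927.
Result = 0.0177·27.21·(+0.86603) / (0.0439·(-0.75927)) = -12.513 rad/s; magnitude 12.513 rad/s.

12.5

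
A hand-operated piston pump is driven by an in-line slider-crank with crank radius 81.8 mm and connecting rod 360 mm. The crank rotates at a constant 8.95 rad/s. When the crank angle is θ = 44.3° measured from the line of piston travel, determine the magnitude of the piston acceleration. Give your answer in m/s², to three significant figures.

ω = 8.95 rad/s
x(θ) = r cosθ + √(L² − r² sin²θ); with ω constant, a = ω²·d²x/dθ².
d²x/dθ² = −r cosθ − r²(cos2θ)/√u − r⁴ sin²2θ/(4u^{3/2}),  u = L² − r² sin²θ = 0.126336 m².
Substituting r = 0.0818 m, L = 0.36 m, θ = 44.3°: d²x/dθ² = -0.059253 m.
a = ω²·d²x/dθ² = (8.95)²·(-0.059253) = -4.7463 m/s²;  |a| = 4.7463 m/s².

4.75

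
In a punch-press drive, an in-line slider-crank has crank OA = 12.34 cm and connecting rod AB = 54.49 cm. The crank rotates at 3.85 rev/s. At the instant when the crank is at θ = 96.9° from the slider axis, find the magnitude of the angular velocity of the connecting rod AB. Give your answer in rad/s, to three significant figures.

ω = 24.19 rad/s (converted from 3.85 rev/s).
The rod makes angle φ with the slider axis where L sinφ = r sinθ; differentiating, L cosφ·φ̇ = r ω cosθ.
L cosφ = √(L² − r² sin²θ) = 0.53095 m.
|ω_rod| = r ω |cosθ| / √(L² − r² sin²θ) = 0.1234·24.19·0.12014/0.53095 = 0.67543 rad/s.

0.675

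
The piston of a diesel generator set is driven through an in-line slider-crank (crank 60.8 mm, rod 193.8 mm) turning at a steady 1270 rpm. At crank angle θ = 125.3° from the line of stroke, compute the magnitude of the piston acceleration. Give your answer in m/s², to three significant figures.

ω = 2π·1270/60 = 133 rad/s
x(θ) = r cosθ + √(L² − r² sin²θ); with ω constant, a = ω²·d²x/dθ².
d²x/dθ² = −r cosθ − r²(cos2θ)/√u − r⁴ sin²2θ/(4u^{3/2}),  u = L² − r² sin²θ = 0.0350962 m².
Substituting r = 0.0608 m, L = 0.1938 m, θ = 125.3°: d²x/dθ² = +0.041226 m.
a = ω²·d²x/dθ² = (133)²·(+0.041226) = +729.18 m/s²;  |a| = 729.18 m/s².

729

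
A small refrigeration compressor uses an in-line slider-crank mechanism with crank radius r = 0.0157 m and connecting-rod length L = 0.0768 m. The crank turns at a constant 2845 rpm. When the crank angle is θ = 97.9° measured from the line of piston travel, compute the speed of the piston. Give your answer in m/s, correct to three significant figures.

4.50

ω = 2π·2845/60 = 297.9 rad/s
For an in-line slider-crank, x = r cosθ + √(L² − r² sin²θ), so v = −rω sinθ·[1 + r cosθ/√(L² − r² sin²θ)].
With r = 0.0157 m, L = 0.0768 m, θ = 97.9°: √(L² − r² sin²θ) = 0.075209 m.
v = −0.0157·297.9·0.99051·[1 + 0.0157·-0.13744/0.075209] = -4.5001 m/s.
|v| = 4.5001 m/s.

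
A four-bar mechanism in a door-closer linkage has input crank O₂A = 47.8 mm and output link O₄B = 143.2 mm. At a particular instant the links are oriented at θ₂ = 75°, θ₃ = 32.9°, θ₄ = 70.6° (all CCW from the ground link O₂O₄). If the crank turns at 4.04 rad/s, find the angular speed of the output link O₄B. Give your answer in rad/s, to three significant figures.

1.48

ω₂ = 4.04 rad/s
Differentiating the loop-closure r₂e^{iθ₂}+r₃e^{iθ₃}=r₁+r₄e^{iθ₄} gives r₂ω₂e^{iθ₂}+r₃ω₃e^{iθ₃}=r₄ω₄e^{iθ₄}.
Eliminating the other unknown: ω₄ = r₂ω₂ sin(θ₂−θ₃) / [r₄ sin(θ₄−θ₃)].
Numerator sine = +0.67043; denominator sine = +0.61153.
Result = 0.0478·4.04·(+0.67043) / (0.1432·(+0.61153)) = +1.4784 rad/s; magnitude 1.4784 rad/s.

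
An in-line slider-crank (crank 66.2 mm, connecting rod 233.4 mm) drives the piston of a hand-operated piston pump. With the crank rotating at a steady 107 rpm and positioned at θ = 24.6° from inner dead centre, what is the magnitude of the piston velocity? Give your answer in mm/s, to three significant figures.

389

ω = 2π·107/60 = 11.21 rad/s
For an in-line slider-crank, x = r cosθ + √(L² − r² sin²θ), so v = −rω sinθ·[1 + r cosθ/√(L² − r² sin²θ)].
With r = 0.0662 m, L = 0.2334 m, θ = 24.6°: √(L² − r² sin²θ) = 0.23177 m.
v = −0.0662·11.21·0.41628·[1 + 0.0662·0.90924/0.23177] = -0.38898 m/s.
|v| = 0.38898 m/s = 388.98 mm/s.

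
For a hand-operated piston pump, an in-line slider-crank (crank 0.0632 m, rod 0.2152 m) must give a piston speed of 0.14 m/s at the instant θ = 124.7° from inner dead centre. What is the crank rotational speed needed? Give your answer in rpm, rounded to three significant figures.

31.1

For an in-line slider-crank, |v_piston| = rω|sinθ|·[1 + r cosθ/√(L² − r² sin²θ)].
With r = 0.0632 m, L = 0.2152 m, θ = 124.7°: the bracketed kinematic factor |dx/dθ| = 0.043008 m.
ω = v/|dx/dθ| = 0.14/0.043008 = 3.2552 rad/s.
N = 60ω/(2π) = 31.085 rpm.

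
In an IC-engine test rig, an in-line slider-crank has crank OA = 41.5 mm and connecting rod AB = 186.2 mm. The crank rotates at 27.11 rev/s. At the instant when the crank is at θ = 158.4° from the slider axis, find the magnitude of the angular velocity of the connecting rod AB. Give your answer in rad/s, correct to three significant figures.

ω = 170.3 rad/s (converted from 27.11 rev/s).
The rod makes angle φ with the slider axis where L sinφ = r sinθ; differentiating, L cosφ·φ̇ = r ω cosθ.
L cosφ = √(L² − r² sin²θ) = 0.18557 m.
|ω_rod| = r ω |cosθ| / √(L² − r² sin²θ) = 0.0415·170.3·0.92978/0.18557 = 35.418 rad/s.

35.4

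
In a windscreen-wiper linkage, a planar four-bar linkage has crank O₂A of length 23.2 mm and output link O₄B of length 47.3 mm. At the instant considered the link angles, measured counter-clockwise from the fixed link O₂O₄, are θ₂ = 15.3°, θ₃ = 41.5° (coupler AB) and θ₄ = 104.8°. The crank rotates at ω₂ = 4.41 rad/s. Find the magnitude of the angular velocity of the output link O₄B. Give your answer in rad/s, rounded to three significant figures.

ω₂ = 4.41 rad/s
Differentiating the loop-closure r₂e^{iθ₂}+r₃e^{iθ₃}=r₁+r₄e^{iθ₄} gives r₂ω₂e^{iθ₂}+r₃ω₃e^{iθ₃}=r₄ω₄e^{iθ₄}.
Eliminating the other unknown: ω₄ = r₂ω₂ sin(θ₂−θ₃) / [r₄ sin(θ₄−θ₃)].
Numerator sine = -0.44151; denominator sine = +0.89337.
Result = 0.0232·4.41·(-0.44151) / (0.0473·(+0.89337)) = -1.069 rad/s; magnitude 1.069 rad/s.

1.07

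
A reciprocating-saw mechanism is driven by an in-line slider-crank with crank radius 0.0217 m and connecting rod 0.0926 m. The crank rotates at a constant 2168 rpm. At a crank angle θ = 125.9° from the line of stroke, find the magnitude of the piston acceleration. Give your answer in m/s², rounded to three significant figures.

736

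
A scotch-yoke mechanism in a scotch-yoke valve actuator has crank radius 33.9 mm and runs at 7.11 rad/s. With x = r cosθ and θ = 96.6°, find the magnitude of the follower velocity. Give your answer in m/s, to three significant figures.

0.239

ω = 7.11 rad/s
x = r cosθ ⇒ ẋ = −rω sinθ.
|v| = rω|sinθ| = 0.0339·7.11·|sin 96.6°| = 0.23943 m/s.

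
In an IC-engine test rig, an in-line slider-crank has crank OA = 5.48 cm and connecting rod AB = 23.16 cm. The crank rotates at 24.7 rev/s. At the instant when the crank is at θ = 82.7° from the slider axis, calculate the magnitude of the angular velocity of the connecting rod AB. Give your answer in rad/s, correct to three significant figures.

4.80

ω = 155.2 rad/s (converted from 24.7 rev/s).
The rod makes angle φ with the slider axis where L sinφ = r sinθ; differentiating, L cosφ·φ̇ = r ω cosθ.
L cosφ = √(L² − r² sin²θ) = 0.22513 m.
|ω_rod| = r ω |cosθ| / √(L² − r² sin²θ) = 0.0548·155.2·0.12706/0.22513 = 4.8001 rad/s.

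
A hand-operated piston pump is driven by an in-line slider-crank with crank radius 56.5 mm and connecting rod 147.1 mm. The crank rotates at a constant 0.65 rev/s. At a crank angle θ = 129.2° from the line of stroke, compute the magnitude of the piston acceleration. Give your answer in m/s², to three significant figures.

0.657

ω = 2π·0.65 = 4.084 rad/s
x(θ) = r cosθ + √(L² − r² sin²θ); with ω constant, a = ω²·d²x/dθ².
d²x/dθ² = −r cosθ − r²(cos2θ)/√u − r⁴ sin²2θ/(4u^{3/2}),  u = L² − r² sin²θ = 0.0197213 m².
Substituting r = 0.0565 m, L = 0.1471 m, θ = 129.2°: d²x/dθ² = +0.039398 m.
a = ω²·d²x/dθ² = (4.084)²·(+0.039398) = +0.65714 m/s²;  |a| = 0.65714 m/s².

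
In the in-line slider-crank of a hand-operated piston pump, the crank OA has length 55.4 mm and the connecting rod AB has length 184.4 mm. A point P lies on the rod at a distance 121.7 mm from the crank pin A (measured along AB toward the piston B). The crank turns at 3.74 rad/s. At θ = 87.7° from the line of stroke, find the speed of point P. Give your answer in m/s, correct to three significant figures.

0.209

ω = 3.74 rad/s.  Crank-pin speed |V_A| = rω = 0.2072 m/s, perpendicular to OA.
Rod angle: sinφ = −(r/L) sinθ ⇒ φ = -17.469°; ω_rod = −rω cosθ/√(L²−r²sin²θ) = -0.047273 rad/s.
V_P = V_A + ω_rod × AP, with AP = 0.1217 m along the rod.
Components: V_Px = −rω sinθ − a·ω_rod·sinφ = -0.20876 m/s;  V_Py = rω cosθ + a·ω_rod·cosφ = +0.0028273 m/s.
|V_P| = √(V_Px² + V_Py²) = 0.20878 m/s.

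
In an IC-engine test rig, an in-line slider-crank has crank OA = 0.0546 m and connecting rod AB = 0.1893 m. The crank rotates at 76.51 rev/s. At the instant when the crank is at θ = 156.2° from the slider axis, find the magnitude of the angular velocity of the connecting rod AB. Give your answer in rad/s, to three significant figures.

128

ω = 480.7 rad/s (converted from 76.51 rev/s).
The rod makes angle φ with the slider axis where L sinφ = r sinθ; differentiating, L cosφ·φ̇ = r ω cosθ.
L cosφ = √(L² − r² sin²θ) = 0.18801 m.
|ω_rod| = r ω |cosθ| / √(L² − r² sin²θ) = 0.0546·480.7·0.91496/0.18801 = 127.73 rad/s.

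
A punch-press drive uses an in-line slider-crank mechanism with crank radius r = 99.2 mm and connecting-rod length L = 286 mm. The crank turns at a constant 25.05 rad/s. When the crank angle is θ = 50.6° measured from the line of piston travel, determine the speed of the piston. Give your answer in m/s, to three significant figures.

2.36

ω = 25.05 rad/s
For an in-line slider-crank, x = r cosθ + √(L² − r² sin²θ), so v = −rω sinθ·[1 + r cosθ/√(L² − r² sin²θ)].
With r = 0.0992 m, L = 0.286 m, θ = 50.6°: √(L² − r² sin²θ) = 0.27554 m.
v = −0.0992·25.05·0.77273·[1 + 0.0992·0.63473/0.27554] = -2.359 m/s.
|v| = 2.359 m/s.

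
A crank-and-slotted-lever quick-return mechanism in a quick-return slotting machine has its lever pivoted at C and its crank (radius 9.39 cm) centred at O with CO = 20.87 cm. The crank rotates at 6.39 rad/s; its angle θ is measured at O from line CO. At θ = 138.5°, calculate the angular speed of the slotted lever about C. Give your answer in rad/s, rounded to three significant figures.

ω = 6.39 rad/s
Crank pin A relative to C: A = (d + r cosθ, r sinθ); lever angle φ = atan2(r sinθ, d + r cosθ).
Differentiating tanφ: φ̇ = rω(d cosθ + r)/(d² + r² + 2dr cosθ).
d² + r² + 2dr cosθ = |CA|² = 0.0230184 m²;  d cosθ + r = -0.062407 m.
|ω_lever| = |0.0939·6.39·-0.062407| / 0.0230184 = 1.6268 rad/s.

1.63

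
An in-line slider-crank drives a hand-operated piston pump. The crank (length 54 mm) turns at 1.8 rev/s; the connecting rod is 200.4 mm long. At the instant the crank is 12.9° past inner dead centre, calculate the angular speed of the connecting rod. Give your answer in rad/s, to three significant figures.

2.98

ω = 11.31 rad/s (converted from 1.8 rev/s).
The rod makes angle φ with the slider axis where L sinφ = r sinθ; differentiating, L cosφ·φ̇ = r ω cosθ.
L cosφ = √(L² − r² sin²θ) = 0.20004 m.
|ω_rod| = r ω |cosθ| / √(L² − r² sin²θ) = 0.054·11.31·0.97476/0.20004 = 2.976 rad/s.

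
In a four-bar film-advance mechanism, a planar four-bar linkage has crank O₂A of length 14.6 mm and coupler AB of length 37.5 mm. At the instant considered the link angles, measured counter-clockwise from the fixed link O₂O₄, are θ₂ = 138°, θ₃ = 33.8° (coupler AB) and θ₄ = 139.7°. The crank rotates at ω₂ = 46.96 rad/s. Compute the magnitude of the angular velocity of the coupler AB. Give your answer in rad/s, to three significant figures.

ω₂ = 46.96 rad/s
Differentiating the loop-closure r₂e^{iθ₂}+r₃e^{iθ₃}=r₁+r₄e^{iθ₄} gives r₂ω₂e^{iθ₂}+r₃ω₃e^{iθ₃}=r₄ω₄e^{iθ₄}.
Eliminating the other unknown: ω₃ = r₂ω₂ sin(θ₄−θ₂) / [r₃ sin(θ₃−θ₄)].
Numerator sine = +0.02967; denominator sine = -0.96174.
Result = 0.0146·46.96·(+0.02967) / (0.0375·(-0.96174)) = -0.56397 rad/s; magnitude 0.56397 rad/s.

0.564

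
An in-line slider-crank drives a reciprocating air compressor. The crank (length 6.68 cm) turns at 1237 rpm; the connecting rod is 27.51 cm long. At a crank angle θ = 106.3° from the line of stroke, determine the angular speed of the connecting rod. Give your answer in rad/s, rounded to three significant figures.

ω = 129.5 rad/s (converted from 1237 rpm).
The rod makes angle φ with the slider axis where L sinφ = r sinθ; differentiating, L cosφ·φ̇ = r ω cosθ.
L cosφ = √(L² − r² sin²θ) = 0.26752 m.
|ω_rod| = r ω |cosθ| / √(L² − r² sin²θ) = 0.0668·129.5·0.28067/0.26752 = 9.0783 rad/s.

9.08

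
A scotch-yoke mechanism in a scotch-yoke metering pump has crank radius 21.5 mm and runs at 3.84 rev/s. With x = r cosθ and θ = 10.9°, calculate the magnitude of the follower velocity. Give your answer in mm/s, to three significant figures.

ω = 24.13 rad/s (from 3.84 rev/s).
x = r cosθ ⇒ ẋ = −rω sinθ.
|v| = rω|sinθ| = 0.0215·24.13·|sin 10.9°| = 0.098091 m/s = 98.091 mm/s.

98.1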